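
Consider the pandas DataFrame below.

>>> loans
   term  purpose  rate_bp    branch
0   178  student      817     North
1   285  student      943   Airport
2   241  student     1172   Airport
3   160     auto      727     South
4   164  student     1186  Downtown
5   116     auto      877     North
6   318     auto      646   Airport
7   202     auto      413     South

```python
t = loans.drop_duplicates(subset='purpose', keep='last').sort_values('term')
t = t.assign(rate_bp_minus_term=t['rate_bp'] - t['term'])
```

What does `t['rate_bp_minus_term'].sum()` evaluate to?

1233

drop duplicate purpose (keep=last):
   term  purpose  rate_bp    branch
4   164  student     1186  Downtown
7   202     auto      413     South
sort by term:
   term  purpose  rate_bp    branch
4   164  student     1186  Downtown
7   202     auto      413     South
add column rate_bp_minus_term = t['rate_bp'] - t['term']:
   term  purpose  rate_bp    branch  rate_bp_minus_term
4   164  student     1186  Downtown                1022
7   202     auto      413     South                 211
So sum() = 1233.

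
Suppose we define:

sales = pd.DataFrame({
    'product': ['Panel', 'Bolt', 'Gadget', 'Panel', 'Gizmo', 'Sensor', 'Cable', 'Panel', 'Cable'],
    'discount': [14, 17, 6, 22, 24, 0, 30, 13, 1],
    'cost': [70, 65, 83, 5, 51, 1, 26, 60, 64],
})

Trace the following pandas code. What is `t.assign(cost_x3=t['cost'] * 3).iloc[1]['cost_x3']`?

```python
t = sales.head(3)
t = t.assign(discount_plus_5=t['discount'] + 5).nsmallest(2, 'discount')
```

take first 3 rows:
  product  discount  cost
0   Panel        14    70
1    Bolt        17    65
2  Gadget         6    83
add column discount_plus_5 = t['discount'] + 5:
  product  discount  cost  discount_plus_5
0   Panel        14    70               19
1    Bolt        17    65               22
2  Gadget         6    83               11
take 2 rows with smallest discount:
  product  discount  cost  discount_plus_5
2  Gadget         6    83               11
0   Panel        14    70               19
add column cost_x3 = t['cost'] * 3:
  product  discount  cost  discount_plus_5  cost_x3
2  Gadget         6    83               11      249
0   Panel        14    70               19      210

210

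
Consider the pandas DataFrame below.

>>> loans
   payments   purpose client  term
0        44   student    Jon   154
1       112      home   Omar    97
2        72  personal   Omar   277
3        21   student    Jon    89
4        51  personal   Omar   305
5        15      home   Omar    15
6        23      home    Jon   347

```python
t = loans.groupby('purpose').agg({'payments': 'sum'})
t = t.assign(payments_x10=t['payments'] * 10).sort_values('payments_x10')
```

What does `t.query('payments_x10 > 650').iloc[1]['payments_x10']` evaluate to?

group by purpose, sum of payments:
          payments
purpose           
home           150
personal       123
student         65
add column payments_x10 = t['payments'] * 10:
          payments  payments_x10
purpose                         
home           150          1500
personal       123          1230
student         65           650
sort by payments_x10:
          payments  payments_x10
purpose                         
student         65           650
personal       123          1230
home           150          1500
filter rows where payments_x10 > 650:
          payments  payments_x10
purpose                         
personal       123          1230
home           150          1500

1500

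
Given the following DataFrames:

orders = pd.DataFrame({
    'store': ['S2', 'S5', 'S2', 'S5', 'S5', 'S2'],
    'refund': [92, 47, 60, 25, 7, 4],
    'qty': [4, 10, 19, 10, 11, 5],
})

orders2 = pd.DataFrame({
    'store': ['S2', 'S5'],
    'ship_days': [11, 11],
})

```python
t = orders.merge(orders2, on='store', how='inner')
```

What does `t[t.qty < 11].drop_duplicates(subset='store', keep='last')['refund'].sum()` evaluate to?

29

merge on 'store' (how='inner') → 6 rows:
  store  refund  qty  ship_days
0    S2      92    4         11
1    S5      47   10         11
2    S2      60   19         11
3    S5      25   10         11
4    S5       7   11         11
5    S2       4    5         11
filter rows where qty < 11:
  store  refund  qty  ship_days
0    S2      92    4         11
1    S5      47   10         11
3    S5      25   10         11
5    S2       4    5         11
drop duplicate store (keep=last):
  store  refund  qty  ship_days
3    S5      25   10         11
5    S2       4    5         11
So sum() = 29.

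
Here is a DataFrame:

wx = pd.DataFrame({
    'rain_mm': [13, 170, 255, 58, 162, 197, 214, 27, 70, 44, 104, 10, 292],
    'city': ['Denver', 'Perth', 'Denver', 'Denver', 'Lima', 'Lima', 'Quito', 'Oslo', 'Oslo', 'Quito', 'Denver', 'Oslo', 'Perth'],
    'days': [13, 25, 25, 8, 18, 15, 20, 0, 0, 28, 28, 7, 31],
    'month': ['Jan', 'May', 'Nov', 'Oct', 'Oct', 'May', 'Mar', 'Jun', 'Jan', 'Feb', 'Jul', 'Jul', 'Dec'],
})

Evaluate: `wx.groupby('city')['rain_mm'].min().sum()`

399

group by city, min of rain_mm:
city
Denver     13
Lima      162
Oslo       10
Perth     170
Quito      44
Name: rain_mm, dtype: int64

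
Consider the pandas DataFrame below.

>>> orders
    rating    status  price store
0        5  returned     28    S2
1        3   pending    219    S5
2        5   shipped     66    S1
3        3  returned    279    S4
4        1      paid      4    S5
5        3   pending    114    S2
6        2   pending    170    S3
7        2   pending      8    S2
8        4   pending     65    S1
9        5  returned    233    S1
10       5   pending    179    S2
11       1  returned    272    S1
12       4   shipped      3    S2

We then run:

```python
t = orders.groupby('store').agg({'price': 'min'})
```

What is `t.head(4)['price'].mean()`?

group by store, min of price:
       price
store       
S1        65
S2         3
S3       170
S4       279
S5         4
take first 4 rows:
       price
store       
S1        65
S2         3
S3       170
S4       279

129.25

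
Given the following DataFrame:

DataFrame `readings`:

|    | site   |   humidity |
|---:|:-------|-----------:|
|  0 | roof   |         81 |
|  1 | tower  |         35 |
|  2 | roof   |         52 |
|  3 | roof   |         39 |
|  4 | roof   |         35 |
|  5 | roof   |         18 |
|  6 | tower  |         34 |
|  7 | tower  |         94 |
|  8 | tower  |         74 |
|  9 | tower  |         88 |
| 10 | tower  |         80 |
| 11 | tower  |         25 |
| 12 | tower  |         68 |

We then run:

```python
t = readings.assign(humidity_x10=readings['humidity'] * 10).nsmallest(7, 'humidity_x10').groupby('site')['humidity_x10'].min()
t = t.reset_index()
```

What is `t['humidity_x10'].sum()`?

add column humidity_x10 = readings['humidity'] * 10:
     site  humidity  humidity_x10
0    roof        81           810
1   tower        35           350
2    roof        52           520
3    roof        39           390
4    roof        35           350
5    roof        18           180
6   tower        34           340
7   tower        94           940
8   tower        74           740
9   tower        88           880
10  tower        80           800
11  tower        25           250
12  tower        68           680
take 7 rows with smallest humidity_x10:
     site  humidity  humidity_x10
5    roof        18           180
11  tower        25           250
6   tower        34           340
1   tower        35           350
4    roof        35           350
3    roof        39           390
2    roof        52           520
group by site, min of humidity_x10:
site
roof     180
tower    250
Name: humidity_x10, dtype: int64
reset_index():
    site  humidity_x10
0   roof           180
1  tower           250
So sum() = 430.

430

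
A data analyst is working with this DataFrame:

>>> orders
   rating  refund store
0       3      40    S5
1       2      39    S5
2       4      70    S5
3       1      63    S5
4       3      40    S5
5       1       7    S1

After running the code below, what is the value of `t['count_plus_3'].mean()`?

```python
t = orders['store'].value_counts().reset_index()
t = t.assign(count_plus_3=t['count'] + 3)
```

value_counts of store:
store
S5    5
S1    1
Name: count, dtype: int64
reset_index():
  store  count
0    S5      5
1    S1      1
add column count_plus_3 = t['count'] + 3:
  store  count  count_plus_3
0    S5      5             8
1    S1      1             4

6.0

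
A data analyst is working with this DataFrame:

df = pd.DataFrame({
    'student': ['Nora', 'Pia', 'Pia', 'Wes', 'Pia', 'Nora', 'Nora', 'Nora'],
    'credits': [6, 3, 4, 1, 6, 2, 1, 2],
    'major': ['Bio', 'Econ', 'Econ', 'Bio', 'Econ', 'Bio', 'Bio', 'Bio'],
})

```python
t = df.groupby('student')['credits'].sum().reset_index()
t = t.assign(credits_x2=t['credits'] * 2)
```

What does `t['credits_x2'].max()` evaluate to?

group by student, sum of credits:
student
Nora    11
Pia     13
Wes      1
Name: credits, dtype: int64
reset_index():
  student  credits
0    Nora       11
1     Pia       13
2     Wes        1
add column credits_x2 = t['credits'] * 2:
  student  credits  credits_x2
0    Nora       11          22
1     Pia       13          26
2     Wes        1           2
Reading off the max of column 'credits_x2', we get 26.

26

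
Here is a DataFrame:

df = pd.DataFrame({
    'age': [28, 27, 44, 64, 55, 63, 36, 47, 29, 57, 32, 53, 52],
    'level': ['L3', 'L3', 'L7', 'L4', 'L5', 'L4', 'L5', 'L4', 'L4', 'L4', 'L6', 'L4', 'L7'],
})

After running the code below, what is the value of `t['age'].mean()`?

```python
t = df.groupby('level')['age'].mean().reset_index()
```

group by level, mean of age:
level
L3    27.500000
L4    52.166667
L5    45.500000
L6    32.000000
L7    48.000000
Name: age, dtype: float64
reset_index():
  level        age
0    L3  27.500000
1    L4  52.166667
2    L5  45.500000
3    L6  32.000000
4    L7  48.000000
Hence 41.0333333333.

41.0333333333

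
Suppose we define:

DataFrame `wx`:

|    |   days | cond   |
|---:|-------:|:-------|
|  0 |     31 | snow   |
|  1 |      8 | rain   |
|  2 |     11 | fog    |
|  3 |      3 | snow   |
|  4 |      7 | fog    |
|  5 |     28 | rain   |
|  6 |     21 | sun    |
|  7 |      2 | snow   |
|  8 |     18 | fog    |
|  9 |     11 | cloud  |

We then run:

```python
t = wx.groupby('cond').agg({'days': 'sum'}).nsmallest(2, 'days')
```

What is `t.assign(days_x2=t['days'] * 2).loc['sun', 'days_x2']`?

42

group by cond, sum of days:
       days
cond       
cloud    11
fog      36
rain     36
snow     36
sun      21
take 2 rows with smallest days:
       days
cond       
cloud    11
sun      21
add column days_x2 = t['days'] * 2:
       days  days_x2
cond                
cloud    11       22
sun      21       42
Reading off the value at row 'sun', column 'days_x2', we get 42.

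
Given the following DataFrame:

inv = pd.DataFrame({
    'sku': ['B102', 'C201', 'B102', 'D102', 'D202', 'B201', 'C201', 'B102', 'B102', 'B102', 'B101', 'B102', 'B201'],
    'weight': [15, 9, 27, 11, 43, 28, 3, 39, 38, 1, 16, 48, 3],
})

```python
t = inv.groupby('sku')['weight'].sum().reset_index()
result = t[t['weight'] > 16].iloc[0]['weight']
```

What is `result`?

168

group by sku, sum of weight:
sku
B101     16
B102    168
B201     31
C201     12
D102     11
D202     43
Name: weight, dtype: int64
reset_index():
    sku  weight
0  B101      16
1  B102     168
2  B201      31
3  C201      12
4  D102      11
5  D202      43
filter rows where weight > 16:
    sku  weight
1  B102     168
2  B201      31
5  D202      43
Hence 168.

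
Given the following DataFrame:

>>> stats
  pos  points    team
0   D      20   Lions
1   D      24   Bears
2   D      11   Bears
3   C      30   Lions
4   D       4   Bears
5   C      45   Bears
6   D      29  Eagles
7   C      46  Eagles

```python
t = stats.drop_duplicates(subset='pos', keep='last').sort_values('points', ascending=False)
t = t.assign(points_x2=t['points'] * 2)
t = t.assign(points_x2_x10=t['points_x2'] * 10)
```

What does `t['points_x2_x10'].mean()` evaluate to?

drop duplicate pos (keep=last):
  pos  points    team
6   D      29  Eagles
7   C      46  Eagles
sort by points descending:
  pos  points    team
7   C      46  Eagles
6   D      29  Eagles
add column points_x2 = t['points'] * 2:
  pos  points    team  points_x2
7   C      46  Eagles         92
6   D      29  Eagles         58
add column points_x2_x10 = t['points_x2'] * 10:
  pos  points    team  points_x2  points_x2_x10
7   C      46  Eagles         92            920
6   D      29  Eagles         58            580

750.0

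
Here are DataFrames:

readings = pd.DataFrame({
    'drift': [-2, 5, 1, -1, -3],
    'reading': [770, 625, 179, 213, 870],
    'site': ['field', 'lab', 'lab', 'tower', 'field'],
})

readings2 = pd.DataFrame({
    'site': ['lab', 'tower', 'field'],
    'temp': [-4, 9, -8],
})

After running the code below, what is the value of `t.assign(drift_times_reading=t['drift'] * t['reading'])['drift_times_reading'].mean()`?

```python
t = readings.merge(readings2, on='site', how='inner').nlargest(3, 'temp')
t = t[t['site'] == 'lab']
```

merge on 'site' (how='inner') → 5 rows:
   drift  reading   site  temp
0     -2      770  field    -8
1      5      625    lab    -4
2      1      179    lab    -4
3     -1      213  tower     9
4     -3      870  field    -8
take 3 rows with largest temp:
   drift  reading   site  temp
3     -1      213  tower     9
1      5      625    lab    -4
2      1      179    lab    -4
filter rows where site == 'lab':
   drift  reading site  temp
1      5      625  lab    -4
2      1      179  lab    -4
add column drift_times_reading = t['drift'] * t['reading']:
   drift  reading site  temp  drift_times_reading
1      5      625  lab    -4                 3125
2      1      179  lab    -4                  179
Taking the mean of column 'drift_times_reading' gives 1652.0.

1652.0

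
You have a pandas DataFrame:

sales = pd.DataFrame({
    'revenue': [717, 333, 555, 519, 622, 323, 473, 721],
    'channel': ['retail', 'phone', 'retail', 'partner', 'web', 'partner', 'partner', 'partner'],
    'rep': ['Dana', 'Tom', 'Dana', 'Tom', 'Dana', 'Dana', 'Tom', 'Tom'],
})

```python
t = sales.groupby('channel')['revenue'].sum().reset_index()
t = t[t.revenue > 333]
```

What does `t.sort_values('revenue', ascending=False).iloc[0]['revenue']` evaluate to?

2036

group by channel, sum of revenue:
channel
partner    2036
phone       333
retail     1272
web         622
Name: revenue, dtype: int64
reset_index():
   channel  revenue
0  partner     2036
1    phone      333
2   retail     1272
3      web      622
filter rows where revenue > 333:
   channel  revenue
0  partner     2036
2   retail     1272
3      web      622
sort by revenue descending:
   channel  revenue
0  partner     2036
2   retail     1272
3      web      622
Taking the value at position 0, column 'revenue' gives 2036.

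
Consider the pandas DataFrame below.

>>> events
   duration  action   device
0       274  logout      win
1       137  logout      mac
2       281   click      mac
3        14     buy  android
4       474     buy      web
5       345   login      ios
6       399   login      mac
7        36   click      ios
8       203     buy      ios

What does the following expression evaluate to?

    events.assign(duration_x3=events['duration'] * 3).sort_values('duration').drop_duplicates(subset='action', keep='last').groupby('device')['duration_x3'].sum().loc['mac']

add column duration_x3 = events['duration'] * 3:
   duration  action   device  duration_x3
0       274  logout      win          822
1       137  logout      mac          411
2       281   click      mac          843
3        14     buy  android           42
4       474     buy      web         1422
5       345   login      ios         1035
6       399   login      mac         1197
7        36   click      ios          108
8       203     buy      ios          609
sort by duration:
   duration  action   device  duration_x3
3        14     buy  android           42
7        36   click      ios          108
1       137  logout      mac          411
8       203     buy      ios          609
0       274  logout      win          822
2       281   click      mac          843
5       345   login      ios         1035
6       399   login      mac         1197
4       474     buy      web         1422
drop duplicate action (keep=last):
   duration  action device  duration_x3
0       274  logout    win          822
2       281   click    mac          843
6       399   login    mac         1197
4       474     buy    web         1422
group by device, sum of duration_x3:
device
mac    2040
web    1422
win     822
Name: duration_x3, dtype: int64
So loc['mac'] = 2040.

2040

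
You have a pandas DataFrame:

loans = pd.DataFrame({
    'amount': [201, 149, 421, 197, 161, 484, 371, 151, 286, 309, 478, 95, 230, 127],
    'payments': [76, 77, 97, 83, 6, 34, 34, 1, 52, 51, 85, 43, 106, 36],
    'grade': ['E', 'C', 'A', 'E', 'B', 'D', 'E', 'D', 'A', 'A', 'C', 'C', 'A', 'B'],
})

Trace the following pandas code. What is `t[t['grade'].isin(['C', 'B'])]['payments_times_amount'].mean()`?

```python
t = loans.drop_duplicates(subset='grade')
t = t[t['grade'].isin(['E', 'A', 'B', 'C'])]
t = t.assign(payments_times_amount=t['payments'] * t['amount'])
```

6219.5

drop duplicate grade (keep=first):
   amount  payments grade
0     201        76     E
1     149        77     C
2     421        97     A
4     161         6     B
5     484        34     D
filter rows where grade in ['E', 'A', 'B', 'C']:
   amount  payments grade
0     201        76     E
1     149        77     C
2     421        97     A
4     161         6     B
add column payments_times_amount = t['payments'] * t['amount']:
   amount  payments grade  payments_times_amount
0     201        76     E                  15276
1     149        77     C                  11473
2     421        97     A                  40837
4     161         6     B                    966
filter rows where grade in ['C', 'B']:
   amount  payments grade  payments_times_amount
1     149        77     C                  11473
4     161         6     B                    966
mean of column 'payments_times_amount' → 6219.5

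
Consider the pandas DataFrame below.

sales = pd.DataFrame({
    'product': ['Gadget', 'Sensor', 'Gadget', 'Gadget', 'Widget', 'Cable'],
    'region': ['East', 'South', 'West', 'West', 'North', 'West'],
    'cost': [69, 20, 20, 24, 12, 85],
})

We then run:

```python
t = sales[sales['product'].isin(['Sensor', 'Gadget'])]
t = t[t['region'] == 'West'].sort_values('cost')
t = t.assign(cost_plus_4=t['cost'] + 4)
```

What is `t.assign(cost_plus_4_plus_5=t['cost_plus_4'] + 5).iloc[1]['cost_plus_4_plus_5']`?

33

filter rows where product in ['Sensor', 'Gadget']:
  product region  cost
0  Gadget   East    69
1  Sensor  South    20
2  Gadget   West    20
3  Gadget   West    24
filter rows where region == 'West':
  product region  cost
2  Gadget   West    20
3  Gadget   West    24
sort by cost:
  product region  cost
2  Gadget   West    20
3  Gadget   West    24
add column cost_plus_4 = t['cost'] + 4:
  product region  cost  cost_plus_4
2  Gadget   West    20           24
3  Gadget   West    24           28
add column cost_plus_4_plus_5 = t['cost_plus_4'] + 5:
  product region  cost  cost_plus_4  cost_plus_4_plus_5
2  Gadget   West    20           24                  29
3  Gadget   West    24           28                  33
Taking the value at position 1, column 'cost_plus_4_plus_5' gives 33.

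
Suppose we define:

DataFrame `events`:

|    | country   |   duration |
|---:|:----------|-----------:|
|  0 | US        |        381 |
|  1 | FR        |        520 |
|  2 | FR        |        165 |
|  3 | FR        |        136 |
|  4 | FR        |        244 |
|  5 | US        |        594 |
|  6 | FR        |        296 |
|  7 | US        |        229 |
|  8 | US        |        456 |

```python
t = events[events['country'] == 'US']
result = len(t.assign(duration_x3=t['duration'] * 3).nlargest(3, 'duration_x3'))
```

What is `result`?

3

filter rows where country == 'US':
  country  duration
0      US       381
5      US       594
7      US       229
8      US       456
add column duration_x3 = t['duration'] * 3:
  country  duration  duration_x3
0      US       381         1143
5      US       594         1782
7      US       229          687
8      US       456         1368
take 3 rows with largest duration_x3:
  country  duration  duration_x3
5      US       594         1782
8      US       456         1368
0      US       381         1143
Reading off the number of rows, we get 3.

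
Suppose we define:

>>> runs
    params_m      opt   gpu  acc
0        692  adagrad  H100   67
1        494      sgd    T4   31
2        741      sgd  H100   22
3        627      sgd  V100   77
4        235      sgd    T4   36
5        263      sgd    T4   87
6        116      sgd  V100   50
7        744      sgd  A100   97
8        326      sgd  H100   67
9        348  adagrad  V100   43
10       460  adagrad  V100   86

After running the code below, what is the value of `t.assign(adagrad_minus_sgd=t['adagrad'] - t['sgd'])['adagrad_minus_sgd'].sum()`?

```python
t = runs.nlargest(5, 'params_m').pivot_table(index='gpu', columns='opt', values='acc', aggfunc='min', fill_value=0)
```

-160

take 5 rows with largest params_m:
   params_m      opt   gpu  acc
7       744      sgd  A100   97
2       741      sgd  H100   22
0       692  adagrad  H100   67
3       627      sgd  V100   77
1       494      sgd    T4   31
pivot: rows=gpu, cols=opt, min(acc):
opt   adagrad  sgd
gpu               
A100        0   97
H100       67   22
T4          0   31
V100        0   77
add column adagrad_minus_sgd = t['adagrad'] - t['sgd']:
opt   adagrad  sgd  adagrad_minus_sgd
gpu                                  
A100        0   97                -97
H100       67   22                 45
T4          0   31                -31
V100        0   77                -77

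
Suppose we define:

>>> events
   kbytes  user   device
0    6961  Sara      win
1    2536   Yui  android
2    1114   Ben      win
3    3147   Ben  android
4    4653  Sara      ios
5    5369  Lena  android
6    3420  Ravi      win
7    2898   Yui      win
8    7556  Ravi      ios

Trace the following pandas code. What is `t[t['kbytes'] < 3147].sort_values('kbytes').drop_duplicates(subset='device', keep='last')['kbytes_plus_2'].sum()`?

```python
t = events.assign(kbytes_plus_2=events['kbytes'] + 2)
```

add column kbytes_plus_2 = events['kbytes'] + 2:
   kbytes  user   device  kbytes_plus_2
0    6961  Sara      win           6963
1    2536   Yui  android           2538
2    1114   Ben      win           1116
3    3147   Ben  android           3149
4    4653  Sara      ios           4655
5    5369  Lena  android           5371
6    3420  Ravi      win           3422
7    2898   Yui      win           2900
8    7556  Ravi      ios           7558
filter rows where kbytes < 3147:
   kbytes user   device  kbytes_plus_2
1    2536  Yui  android           2538
2    1114  Ben      win           1116
7    2898  Yui      win           2900
sort by kbytes:
   kbytes user   device  kbytes_plus_2
2    1114  Ben      win           1116
1    2536  Yui  android           2538
7    2898  Yui      win           2900
drop duplicate device (keep=last):
   kbytes user   device  kbytes_plus_2
1    2536  Yui  android           2538
7    2898  Yui      win           2900
Taking the sum of column 'kbytes_plus_2' gives 5438.

5438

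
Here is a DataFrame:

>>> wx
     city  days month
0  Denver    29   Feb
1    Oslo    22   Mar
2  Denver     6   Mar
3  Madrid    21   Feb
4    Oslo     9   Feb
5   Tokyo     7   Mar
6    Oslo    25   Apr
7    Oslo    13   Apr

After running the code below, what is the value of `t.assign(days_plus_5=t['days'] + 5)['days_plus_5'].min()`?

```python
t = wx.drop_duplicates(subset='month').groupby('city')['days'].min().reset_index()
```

drop duplicate month (keep=first):
     city  days month
0  Denver    29   Feb
1    Oslo    22   Mar
6    Oslo    25   Apr
group by city, min of days:
city
Denver    29
Oslo      22
Name: days, dtype: int64
reset_index():
     city  days
0  Denver    29
1    Oslo    22
add column days_plus_5 = t['days'] + 5:
     city  days  days_plus_5
0  Denver    29           34
1    Oslo    22           27
Reading off the min of column 'days_plus_5', we get 27.

27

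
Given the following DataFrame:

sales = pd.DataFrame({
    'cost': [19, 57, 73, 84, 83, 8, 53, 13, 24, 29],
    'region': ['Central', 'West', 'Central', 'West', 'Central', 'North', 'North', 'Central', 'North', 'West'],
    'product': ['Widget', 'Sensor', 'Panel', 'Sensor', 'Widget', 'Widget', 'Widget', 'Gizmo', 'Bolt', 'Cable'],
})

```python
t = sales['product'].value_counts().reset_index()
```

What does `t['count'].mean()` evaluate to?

value_counts of product:
product
Widget    4
Sensor    2
Panel     1
Gizmo     1
Bolt      1
Cable     1
Name: count, dtype: int64
reset_index():
  product  count
0  Widget      4
1  Sensor      2
2   Panel      1
3   Gizmo      1
4    Bolt      1
5   Cable      1
The mean of column 'count' is 1.66666666667.

1.66666666667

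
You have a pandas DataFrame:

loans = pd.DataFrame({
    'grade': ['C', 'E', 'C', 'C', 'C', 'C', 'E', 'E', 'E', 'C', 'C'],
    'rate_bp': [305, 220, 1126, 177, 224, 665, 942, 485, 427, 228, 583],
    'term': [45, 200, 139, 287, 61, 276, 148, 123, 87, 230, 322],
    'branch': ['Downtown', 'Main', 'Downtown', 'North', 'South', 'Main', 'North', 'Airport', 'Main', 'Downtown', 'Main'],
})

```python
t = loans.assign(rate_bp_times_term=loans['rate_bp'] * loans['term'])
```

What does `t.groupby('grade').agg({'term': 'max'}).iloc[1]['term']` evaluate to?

add column rate_bp_times_term = loans['rate_bp'] * loans['term']:
   grade  rate_bp  term    branch  rate_bp_times_term
0      C      305    45  Downtown               13725
1      E      220   200      Main               44000
2      C     1126   139  Downtown              156514
3      C      177   287     North               50799
4      C      224    61     South               13664
5      C      665   276      Main              183540
6      E      942   148     North              139416
7      E      485   123   Airport               59655
8      E      427    87      Main               37149
9      C      228   230  Downtown               52440
10     C      583   322      Main              187726
group by grade, max of term:
       term
grade      
C       322
E       200
Taking the value at position 1, column 'term' gives 200.

200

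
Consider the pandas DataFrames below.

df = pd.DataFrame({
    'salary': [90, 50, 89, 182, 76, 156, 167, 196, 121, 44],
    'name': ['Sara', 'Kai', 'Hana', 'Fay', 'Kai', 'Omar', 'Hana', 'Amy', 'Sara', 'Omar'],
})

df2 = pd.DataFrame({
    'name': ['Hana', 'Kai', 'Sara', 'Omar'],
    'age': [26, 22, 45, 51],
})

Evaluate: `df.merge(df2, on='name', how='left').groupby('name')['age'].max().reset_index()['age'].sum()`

144.0

merge on 'name' (how='left') → 10 rows:
   salary  name   age
0      90  Sara  45.0
1      50   Kai  22.0
2      89  Hana  26.0
3     182   Fay   NaN
4      76   Kai  22.0
5     156  Omar  51.0
6     167  Hana  26.0
7     196   Amy   NaN
8     121  Sara  45.0
9      44  Omar  51.0
group by name, max of age:
name
Amy      NaN
Fay      NaN
Hana    26.0
Kai     22.0
Omar    51.0
Sara    45.0
Name: age, dtype: float64
reset_index():
   name   age
0   Amy   NaN
1   Fay   NaN
2  Hana  26.0
3   Kai  22.0
4  Omar  51.0
5  Sara  45.0
Reading off the sum of column 'age', we get 144.0.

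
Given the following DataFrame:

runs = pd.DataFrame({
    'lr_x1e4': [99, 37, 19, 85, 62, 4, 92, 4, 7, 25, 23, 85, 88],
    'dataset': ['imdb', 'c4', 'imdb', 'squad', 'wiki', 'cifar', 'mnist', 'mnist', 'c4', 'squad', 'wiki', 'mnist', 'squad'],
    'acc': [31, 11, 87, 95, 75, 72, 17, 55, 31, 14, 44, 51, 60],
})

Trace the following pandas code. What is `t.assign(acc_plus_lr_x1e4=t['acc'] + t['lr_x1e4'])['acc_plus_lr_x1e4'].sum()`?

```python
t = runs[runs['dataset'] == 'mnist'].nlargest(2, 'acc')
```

filter rows where dataset == 'mnist':
    lr_x1e4 dataset  acc
6        92   mnist   17
7         4   mnist   55
11       85   mnist   51
take 2 rows with largest acc:
    lr_x1e4 dataset  acc
7         4   mnist   55
11       85   mnist   51
add column acc_plus_lr_x1e4 = t['acc'] + t['lr_x1e4']:
    lr_x1e4 dataset  acc  acc_plus_lr_x1e4
7         4   mnist   55                59
11       85   mnist   51               136
Finally, sum of column 'acc_plus_lr_x1e4' = 195.

195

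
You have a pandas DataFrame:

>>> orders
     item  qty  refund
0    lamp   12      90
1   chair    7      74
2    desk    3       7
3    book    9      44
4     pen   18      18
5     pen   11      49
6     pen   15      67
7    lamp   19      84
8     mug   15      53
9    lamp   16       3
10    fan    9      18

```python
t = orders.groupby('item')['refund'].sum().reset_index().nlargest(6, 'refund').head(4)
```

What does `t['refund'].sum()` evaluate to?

438

group by item, sum of refund:
item
book      44
chair     74
desk       7
fan       18
lamp     177
mug       53
pen      134
Name: refund, dtype: int64
reset_index():
    item  refund
0   book      44
1  chair      74
2   desk       7
3    fan      18
4   lamp     177
5    mug      53
6    pen     134
take 6 rows with largest refund:
    item  refund
4   lamp     177
6    pen     134
1  chair      74
5    mug      53
0   book      44
3    fan      18
take first 4 rows:
    item  refund
4   lamp     177
6    pen     134
1  chair      74
5    mug      53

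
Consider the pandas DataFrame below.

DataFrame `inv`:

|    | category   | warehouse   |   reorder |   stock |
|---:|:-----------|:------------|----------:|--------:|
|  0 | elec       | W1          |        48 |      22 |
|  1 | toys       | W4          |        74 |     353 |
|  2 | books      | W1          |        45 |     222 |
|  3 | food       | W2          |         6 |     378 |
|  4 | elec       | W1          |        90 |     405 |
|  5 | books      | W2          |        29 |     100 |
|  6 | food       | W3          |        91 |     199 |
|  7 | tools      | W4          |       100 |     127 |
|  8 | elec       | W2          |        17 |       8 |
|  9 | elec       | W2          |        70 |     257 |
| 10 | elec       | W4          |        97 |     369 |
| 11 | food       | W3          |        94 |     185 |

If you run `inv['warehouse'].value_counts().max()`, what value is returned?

value_counts of warehouse:
warehouse
W2    4
W1    3
W4    3
W3    2
Name: count, dtype: int64
Reading off the max of the resulting series, we get 4.

4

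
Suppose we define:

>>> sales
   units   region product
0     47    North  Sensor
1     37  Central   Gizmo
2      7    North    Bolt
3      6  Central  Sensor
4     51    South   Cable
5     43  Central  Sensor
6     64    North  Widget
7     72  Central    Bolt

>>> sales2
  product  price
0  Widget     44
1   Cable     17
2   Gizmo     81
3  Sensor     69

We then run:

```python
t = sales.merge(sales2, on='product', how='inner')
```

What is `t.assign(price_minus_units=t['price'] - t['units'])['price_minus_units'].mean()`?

16.8333333333

merge on 'product' (how='inner') → 6 rows:
   units   region product  price
0     47    North  Sensor     69
1     37  Central   Gizmo     81
2      6  Central  Sensor     69
3     51    South   Cable     17
4     43  Central  Sensor     69
5     64    North  Widget     44
add column price_minus_units = t['price'] - t['units']:
   units   region product  price  price_minus_units
0     47    North  Sensor     69                 22
1     37  Central   Gizmo     81                 44
2      6  Central  Sensor     69                 63
3     51    South   Cable     17                -34
4     43  Central  Sensor     69                 26
5     64    North  Widget     44                -20
Then the mean of column 'price_minus_units': 16.8333333333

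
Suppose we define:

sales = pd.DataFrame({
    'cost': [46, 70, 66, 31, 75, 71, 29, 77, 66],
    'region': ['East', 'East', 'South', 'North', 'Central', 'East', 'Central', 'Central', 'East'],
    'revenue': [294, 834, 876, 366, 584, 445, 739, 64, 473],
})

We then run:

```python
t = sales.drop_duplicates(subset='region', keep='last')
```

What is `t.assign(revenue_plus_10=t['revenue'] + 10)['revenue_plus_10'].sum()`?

1819

drop duplicate region (keep=last):
   cost   region  revenue
2    66    South      876
3    31    North      366
7    77  Central       64
8    66     East      473
add column revenue_plus_10 = t['revenue'] + 10:
   cost   region  revenue  revenue_plus_10
2    66    South      876              886
3    31    North      366              376
7    77  Central       64               74
8    66     East      473              483
sum of column 'revenue_plus_10' → 1819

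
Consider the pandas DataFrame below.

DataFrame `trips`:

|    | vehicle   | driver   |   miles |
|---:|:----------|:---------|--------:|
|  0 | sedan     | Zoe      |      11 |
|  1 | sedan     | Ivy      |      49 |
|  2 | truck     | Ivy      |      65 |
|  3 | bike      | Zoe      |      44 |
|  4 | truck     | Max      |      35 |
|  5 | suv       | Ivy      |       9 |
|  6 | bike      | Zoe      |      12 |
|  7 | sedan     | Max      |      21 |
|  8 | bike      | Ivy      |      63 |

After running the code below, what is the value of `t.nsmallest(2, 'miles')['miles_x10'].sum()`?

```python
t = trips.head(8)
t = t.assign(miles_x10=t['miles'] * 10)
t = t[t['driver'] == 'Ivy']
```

580

take first 8 rows:
  vehicle driver  miles
0   sedan    Zoe     11
1   sedan    Ivy     49
2   truck    Ivy     65
3    bike    Zoe     44
4   truck    Max     35
5     suv    Ivy      9
6    bike    Zoe     12
7   sedan    Max     21
add column miles_x10 = t['miles'] * 10:
  vehicle driver  miles  miles_x10
0   sedan    Zoe     11        110
1   sedan    Ivy     49        490
2   truck    Ivy     65        650
3    bike    Zoe     44        440
4   truck    Max     35        350
5     suv    Ivy      9         90
6    bike    Zoe     12        120
7   sedan    Max     21        210
filter rows where driver == 'Ivy':
  vehicle driver  miles  miles_x10
1   sedan    Ivy     49        490
2   truck    Ivy     65        650
5     suv    Ivy      9         90
take 2 rows with smallest miles:
  vehicle driver  miles  miles_x10
5     suv    Ivy      9         90
1   sedan    Ivy     49        490
The sum of column 'miles_x10' is 580.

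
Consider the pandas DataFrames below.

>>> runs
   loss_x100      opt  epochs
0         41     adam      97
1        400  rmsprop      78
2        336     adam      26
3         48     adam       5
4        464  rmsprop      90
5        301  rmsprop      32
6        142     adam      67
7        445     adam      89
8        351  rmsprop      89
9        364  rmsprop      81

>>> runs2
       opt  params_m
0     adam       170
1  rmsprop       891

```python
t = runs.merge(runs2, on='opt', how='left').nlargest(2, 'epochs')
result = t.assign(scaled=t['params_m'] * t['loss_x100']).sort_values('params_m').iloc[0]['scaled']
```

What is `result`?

merge on 'opt' (how='left') → 10 rows:
   loss_x100      opt  epochs  params_m
0         41     adam      97       170
1        400  rmsprop      78       891
2        336     adam      26       170
3         48     adam       5       170
4        464  rmsprop      90       891
5        301  rmsprop      32       891
6        142     adam      67       170
7        445     adam      89       170
8        351  rmsprop      89       891
9        364  rmsprop      81       891
take 2 rows with largest epochs:
   loss_x100      opt  epochs  params_m
0         41     adam      97       170
4        464  rmsprop      90       891
add column scaled = t['params_m'] * t['loss_x100']:
   loss_x100      opt  epochs  params_m  scaled
0         41     adam      97       170    6970
4        464  rmsprop      90       891  413424
sort by params_m:
   loss_x100      opt  epochs  params_m  scaled
0         41     adam      97       170    6970
4        464  rmsprop      90       891  413424
value at position 0, column 'scaled' → 6970

6970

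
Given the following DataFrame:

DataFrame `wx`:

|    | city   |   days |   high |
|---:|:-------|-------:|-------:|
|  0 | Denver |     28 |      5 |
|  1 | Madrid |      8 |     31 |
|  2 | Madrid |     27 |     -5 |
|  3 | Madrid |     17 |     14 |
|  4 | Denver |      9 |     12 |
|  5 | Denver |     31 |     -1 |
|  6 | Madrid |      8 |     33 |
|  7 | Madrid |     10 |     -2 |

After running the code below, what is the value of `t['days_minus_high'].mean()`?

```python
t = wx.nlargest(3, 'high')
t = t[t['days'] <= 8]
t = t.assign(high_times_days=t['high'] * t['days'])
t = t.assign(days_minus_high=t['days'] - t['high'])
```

-24.0

take 3 rows with largest high:
     city  days  high
6  Madrid     8    33
1  Madrid     8    31
3  Madrid    17    14
filter rows where days <= 8:
     city  days  high
6  Madrid     8    33
1  Madrid     8    31
add column high_times_days = t['high'] * t['days']:
     city  days  high  high_times_days
6  Madrid     8    33              264
1  Madrid     8    31              248
add column days_minus_high = t['days'] - t['high']:
     city  days  high  high_times_days  days_minus_high
6  Madrid     8    33              264              -25
1  Madrid     8    31              248              -23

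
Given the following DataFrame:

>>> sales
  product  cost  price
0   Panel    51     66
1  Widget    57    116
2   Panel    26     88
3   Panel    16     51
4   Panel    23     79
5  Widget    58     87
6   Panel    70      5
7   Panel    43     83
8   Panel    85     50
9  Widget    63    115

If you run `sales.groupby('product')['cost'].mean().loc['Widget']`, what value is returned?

group by product, mean of cost:
product
Panel     44.857143
Widget    59.333333
Name: cost, dtype: float64

59.3333333333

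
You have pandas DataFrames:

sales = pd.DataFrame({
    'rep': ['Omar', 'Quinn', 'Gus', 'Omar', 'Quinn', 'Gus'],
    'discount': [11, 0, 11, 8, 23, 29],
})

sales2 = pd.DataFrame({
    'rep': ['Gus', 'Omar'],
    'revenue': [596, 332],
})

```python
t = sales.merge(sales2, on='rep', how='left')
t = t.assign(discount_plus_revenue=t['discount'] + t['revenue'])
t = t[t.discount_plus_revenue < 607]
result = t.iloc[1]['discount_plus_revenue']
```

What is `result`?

340.0

merge on 'rep' (how='left') → 6 rows:
     rep  discount  revenue
0   Omar        11    332.0
1  Quinn         0      NaN
2    Gus        11    596.0
3   Omar         8    332.0
4  Quinn        23      NaN
5    Gus        29    596.0
add column discount_plus_revenue = t['discount'] + t['revenue']:
     rep  discount  revenue  discount_plus_revenue
0   Omar        11    332.0                  343.0
1  Quinn         0      NaN                    NaN
2    Gus        11    596.0                  607.0
3   Omar         8    332.0                  340.0
4  Quinn        23      NaN                    NaN
5    Gus        29    596.0                  625.0
filter rows where discount_plus_revenue < 607:
    rep  discount  revenue  discount_plus_revenue
0  Omar        11    332.0                  343.0
3  Omar         8    332.0                  340.0
So iloc[1]['discount_plus_revenue'] = 340.0.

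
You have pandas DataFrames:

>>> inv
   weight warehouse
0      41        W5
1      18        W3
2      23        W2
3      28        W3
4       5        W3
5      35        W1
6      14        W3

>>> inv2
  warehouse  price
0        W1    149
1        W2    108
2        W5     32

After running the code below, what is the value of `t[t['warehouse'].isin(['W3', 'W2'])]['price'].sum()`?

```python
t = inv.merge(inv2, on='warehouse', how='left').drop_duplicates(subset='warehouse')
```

merge on 'warehouse' (how='left') → 7 rows:
   weight warehouse  price
0      41        W5   32.0
1      18        W3    NaN
2      23        W2  108.0
3      28        W3    NaN
4       5        W3    NaN
5      35        W1  149.0
6      14        W3    NaN
drop duplicate warehouse (keep=first):
   weight warehouse  price
0      41        W5   32.0
1      18        W3    NaN
2      23        W2  108.0
5      35        W1  149.0
filter rows where warehouse in ['W3', 'W2']:
   weight warehouse  price
1      18        W3    NaN
2      23        W2  108.0

108.0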